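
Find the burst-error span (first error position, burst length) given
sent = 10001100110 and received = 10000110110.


XOR: 00001010000

Burst at position 4, length 3


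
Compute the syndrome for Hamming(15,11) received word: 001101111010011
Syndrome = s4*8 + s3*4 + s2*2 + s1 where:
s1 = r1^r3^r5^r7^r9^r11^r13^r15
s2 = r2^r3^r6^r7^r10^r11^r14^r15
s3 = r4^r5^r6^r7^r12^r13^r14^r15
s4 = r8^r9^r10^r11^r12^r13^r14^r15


s1=1, s2=0, s3=1, s4=1

Syndrome = 13 (error at position 13)


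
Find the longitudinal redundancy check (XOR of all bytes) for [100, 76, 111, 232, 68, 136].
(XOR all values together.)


XOR chain: 100 ^ 76 ^ 111 ^ 232 ^ 68 ^ 136 = 99

99


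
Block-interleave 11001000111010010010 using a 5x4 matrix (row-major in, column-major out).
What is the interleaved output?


Matrix:
  1100
  1000
  1110
  1001
  0010
Read columns: 11110101000010100010

11110101000010100010


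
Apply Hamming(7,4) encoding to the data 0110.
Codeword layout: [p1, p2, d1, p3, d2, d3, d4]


Parity bits: p1=1, p2=1, p3=0

1100110


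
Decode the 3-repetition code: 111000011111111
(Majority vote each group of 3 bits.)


Groups: 111, 000, 011, 111, 111
Majority votes: 10111

10111


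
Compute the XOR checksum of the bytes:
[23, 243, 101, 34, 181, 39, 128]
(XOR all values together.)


XOR chain: 23 ^ 243 ^ 101 ^ 34 ^ 181 ^ 39 ^ 128 = 177

177


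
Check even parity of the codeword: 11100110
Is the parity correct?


Number of 1s: 5

No, parity error (5 ones)


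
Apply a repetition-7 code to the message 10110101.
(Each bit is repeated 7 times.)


Each bit -> 7 copies

11111110000000111111111111110000000111111100000001111111


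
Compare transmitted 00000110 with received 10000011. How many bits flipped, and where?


XOR: 10000101

3 error(s) at position(s): 0, 5, 7


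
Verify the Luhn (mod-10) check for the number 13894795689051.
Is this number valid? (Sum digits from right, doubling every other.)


Luhn sum = 72
72 mod 10 = 2

Invalid (Luhn sum mod 10 = 2)


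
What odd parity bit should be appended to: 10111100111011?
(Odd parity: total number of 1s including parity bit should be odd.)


Number of 1s in data: 10
Parity bit: 1

1


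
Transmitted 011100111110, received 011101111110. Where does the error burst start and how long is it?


XOR: 000001000000

Burst at position 5, length 1


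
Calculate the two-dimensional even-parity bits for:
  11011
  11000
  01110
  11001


Row parities: 0011
Column parities: 10100

Row P: 0011, Col P: 10100, Corner: 0


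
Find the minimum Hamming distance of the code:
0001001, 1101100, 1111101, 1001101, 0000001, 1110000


Comparing all pairs, minimum distance: 1
Can detect 0 errors, correct 0 errors

1


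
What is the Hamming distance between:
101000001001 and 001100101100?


XOR: 100100100101
Count of 1s: 5

5


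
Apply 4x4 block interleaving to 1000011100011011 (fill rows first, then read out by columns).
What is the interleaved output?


Matrix:
  1000
  0111
  0001
  1011
Read columns: 1001010001010111

1001010001010111


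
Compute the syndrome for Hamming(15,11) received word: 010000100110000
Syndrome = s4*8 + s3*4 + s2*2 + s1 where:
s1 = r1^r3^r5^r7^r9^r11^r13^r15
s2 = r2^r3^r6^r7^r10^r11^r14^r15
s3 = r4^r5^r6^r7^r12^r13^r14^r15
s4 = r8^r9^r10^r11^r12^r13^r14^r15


s1=0, s2=0, s3=1, s4=0

Syndrome = 4 (error at position 4)


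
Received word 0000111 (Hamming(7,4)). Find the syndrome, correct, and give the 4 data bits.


Syndrome = 4: error at position 4

Data: 0111 (corrected bit 4)


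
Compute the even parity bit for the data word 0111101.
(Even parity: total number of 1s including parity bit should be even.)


Number of 1s in data: 5
Parity bit: 1

1


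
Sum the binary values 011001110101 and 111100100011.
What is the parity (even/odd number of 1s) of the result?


011001110101 = 1653
111100100011 = 3875
Sum = 5528 = 1010110011000
1s count = 6

even parity (6 ones in 1010110011000)


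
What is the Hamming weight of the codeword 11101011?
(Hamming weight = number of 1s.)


Counting 1s in 11101011

6


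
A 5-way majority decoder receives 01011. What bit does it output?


Ones: 3 out of 5
Threshold: 3

1 (3/5 voted 1)


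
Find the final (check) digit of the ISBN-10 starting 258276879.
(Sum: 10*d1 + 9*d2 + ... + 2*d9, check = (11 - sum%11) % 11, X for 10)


Weighted sum: 286
286 mod 11 = 0

Check digit: 0


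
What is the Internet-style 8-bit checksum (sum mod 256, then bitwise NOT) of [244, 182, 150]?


Sum = 576 mod 256 = 64
Complement = 191

191


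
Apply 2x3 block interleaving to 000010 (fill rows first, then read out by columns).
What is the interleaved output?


Matrix:
  000
  010
Read columns: 000100

000100


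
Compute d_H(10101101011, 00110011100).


XOR: 10011110111
Count of 1s: 8

8


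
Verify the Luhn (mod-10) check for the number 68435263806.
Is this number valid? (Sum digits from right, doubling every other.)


Luhn sum = 58
58 mod 10 = 8

Invalid (Luhn sum mod 10 = 8)


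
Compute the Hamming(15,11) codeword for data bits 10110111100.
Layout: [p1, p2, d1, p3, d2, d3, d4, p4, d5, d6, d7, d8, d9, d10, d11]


Parity bits: p1=0, p2=1, p3=0, p4=0

011001100111100


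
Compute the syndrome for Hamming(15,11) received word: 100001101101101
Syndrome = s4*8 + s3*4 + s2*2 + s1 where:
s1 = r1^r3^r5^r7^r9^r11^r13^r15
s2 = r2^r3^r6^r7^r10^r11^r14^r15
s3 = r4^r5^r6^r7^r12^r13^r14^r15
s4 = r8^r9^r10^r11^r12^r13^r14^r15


s1=1, s2=0, s3=1, s4=1

Syndrome = 13 (error at position 13)


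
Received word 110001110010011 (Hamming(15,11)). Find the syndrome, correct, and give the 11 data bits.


Syndrome = 0: no error detected

Data: 00110010011 (no errors)


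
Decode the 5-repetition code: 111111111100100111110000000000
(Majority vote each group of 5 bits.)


Groups: 11111, 11111, 00100, 11111, 00000, 00000
Majority votes: 110100

110100


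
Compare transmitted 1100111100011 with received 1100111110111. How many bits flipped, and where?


XOR: 0000000010100

2 error(s) at position(s): 8, 10


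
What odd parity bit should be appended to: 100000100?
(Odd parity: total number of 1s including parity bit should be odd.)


Number of 1s in data: 2
Parity bit: 1

1


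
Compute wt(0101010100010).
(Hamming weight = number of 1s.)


Counting 1s in 0101010100010

5


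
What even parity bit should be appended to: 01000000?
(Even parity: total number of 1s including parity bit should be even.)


Number of 1s in data: 1
Parity bit: 1

1


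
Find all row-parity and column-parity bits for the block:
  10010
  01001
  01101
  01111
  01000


Row parities: 00101
Column parities: 10001

Row P: 00101, Col P: 10001, Corner: 0


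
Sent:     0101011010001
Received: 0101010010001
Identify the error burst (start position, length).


XOR: 0000001000000

Burst at position 6, length 1


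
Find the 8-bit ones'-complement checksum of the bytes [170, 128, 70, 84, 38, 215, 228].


Sum = 933 mod 256 = 165
Complement = 90

90


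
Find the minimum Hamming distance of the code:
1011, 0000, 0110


Comparing all pairs, minimum distance: 2
Can detect 1 errors, correct 0 errors

2


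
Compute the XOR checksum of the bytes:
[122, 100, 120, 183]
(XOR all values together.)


XOR chain: 122 ^ 100 ^ 120 ^ 183 = 209

209


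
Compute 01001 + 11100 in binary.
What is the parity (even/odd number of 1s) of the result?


01001 = 9
11100 = 28
Sum = 37 = 100101
1s count = 3

odd parity (3 ones in 100101)


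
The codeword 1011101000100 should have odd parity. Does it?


Number of 1s: 6

No, parity error (6 ones)


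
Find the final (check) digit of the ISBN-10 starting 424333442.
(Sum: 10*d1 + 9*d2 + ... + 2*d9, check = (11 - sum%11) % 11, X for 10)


Weighted sum: 176
176 mod 11 = 0

Check digit: 0


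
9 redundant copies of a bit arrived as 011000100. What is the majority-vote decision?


Ones: 3 out of 9
Threshold: 5

0 (3/9 voted 1)


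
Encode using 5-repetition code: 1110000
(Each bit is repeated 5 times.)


Each bit -> 5 copies

11111111111111100000000000000000000


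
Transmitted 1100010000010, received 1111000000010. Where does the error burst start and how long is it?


XOR: 0011010000000

Burst at position 2, length 4


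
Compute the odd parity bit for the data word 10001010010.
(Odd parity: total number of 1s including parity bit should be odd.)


Number of 1s in data: 4
Parity bit: 1

1


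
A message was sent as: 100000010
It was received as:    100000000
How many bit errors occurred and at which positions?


XOR: 000000010

1 error(s) at position(s): 7


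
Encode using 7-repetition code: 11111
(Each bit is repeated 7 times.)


Each bit -> 7 copies

11111111111111111111111111111111111


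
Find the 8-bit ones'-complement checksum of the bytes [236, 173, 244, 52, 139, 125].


Sum = 969 mod 256 = 201
Complement = 54

54


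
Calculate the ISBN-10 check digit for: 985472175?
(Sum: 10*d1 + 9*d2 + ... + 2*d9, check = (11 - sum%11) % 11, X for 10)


Weighted sum: 317
317 mod 11 = 9

Check digit: 2


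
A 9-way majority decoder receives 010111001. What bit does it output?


Ones: 5 out of 9
Threshold: 5

1 (5/9 voted 1)


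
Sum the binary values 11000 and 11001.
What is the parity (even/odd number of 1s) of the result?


11000 = 24
11001 = 25
Sum = 49 = 110001
1s count = 3

odd parity (3 ones in 110001)


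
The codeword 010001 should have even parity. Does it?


Number of 1s: 2

Yes, parity is correct (2 ones)


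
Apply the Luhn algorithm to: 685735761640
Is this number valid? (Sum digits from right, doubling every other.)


Luhn sum = 57
57 mod 10 = 7

Invalid (Luhn sum mod 10 = 7)


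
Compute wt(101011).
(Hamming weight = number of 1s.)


Counting 1s in 101011

4


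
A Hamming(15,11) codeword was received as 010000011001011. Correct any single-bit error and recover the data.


Syndrome = 14: error at position 14

Data: 00001001001 (corrected bit 14)


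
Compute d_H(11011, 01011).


XOR: 10000
Count of 1s: 1

1


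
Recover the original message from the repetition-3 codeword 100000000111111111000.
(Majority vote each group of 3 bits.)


Groups: 100, 000, 000, 111, 111, 111, 000
Majority votes: 0001110

0001110


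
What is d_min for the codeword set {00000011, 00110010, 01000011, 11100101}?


Comparing all pairs, minimum distance: 1
Can detect 0 errors, correct 0 errors

1


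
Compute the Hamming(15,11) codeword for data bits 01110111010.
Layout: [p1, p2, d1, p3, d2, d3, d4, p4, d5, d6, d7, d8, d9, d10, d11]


Parity bits: p1=1, p2=1, p3=1, p4=0

110111100111010


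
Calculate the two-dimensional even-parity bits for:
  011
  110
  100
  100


Row parities: 0011
Column parities: 101

Row P: 0011, Col P: 101, Corner: 0


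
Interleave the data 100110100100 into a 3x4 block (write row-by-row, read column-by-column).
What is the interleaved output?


Matrix:
  1001
  1010
  0100
Read columns: 110001010100

110001010100


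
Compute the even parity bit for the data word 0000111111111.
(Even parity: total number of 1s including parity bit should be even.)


Number of 1s in data: 9
Parity bit: 1

1


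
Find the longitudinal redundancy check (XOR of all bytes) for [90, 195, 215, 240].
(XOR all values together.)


XOR chain: 90 ^ 195 ^ 215 ^ 240 = 190

190


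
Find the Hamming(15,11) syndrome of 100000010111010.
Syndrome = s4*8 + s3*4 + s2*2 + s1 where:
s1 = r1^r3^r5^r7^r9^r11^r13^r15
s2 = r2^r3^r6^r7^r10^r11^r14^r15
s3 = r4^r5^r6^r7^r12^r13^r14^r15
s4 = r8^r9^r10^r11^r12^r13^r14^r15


s1=0, s2=1, s3=0, s4=1

Syndrome = 10 (error at position 10)


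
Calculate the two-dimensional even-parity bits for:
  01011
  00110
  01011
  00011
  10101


Row parities: 10101
Column parities: 10000

Row P: 10101, Col P: 10000, Corner: 1


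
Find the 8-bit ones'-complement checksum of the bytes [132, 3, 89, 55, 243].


Sum = 522 mod 256 = 10
Complement = 245

245


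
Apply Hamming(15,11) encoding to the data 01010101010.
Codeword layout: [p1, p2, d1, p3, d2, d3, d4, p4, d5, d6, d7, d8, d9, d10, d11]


Parity bits: p1=0, p2=1, p3=0, p4=1

010010110101010


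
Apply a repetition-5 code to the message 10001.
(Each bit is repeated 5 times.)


Each bit -> 5 copies

1111100000000000000011111


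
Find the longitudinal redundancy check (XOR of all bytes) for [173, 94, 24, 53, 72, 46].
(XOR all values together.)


XOR chain: 173 ^ 94 ^ 24 ^ 53 ^ 72 ^ 46 = 184

184


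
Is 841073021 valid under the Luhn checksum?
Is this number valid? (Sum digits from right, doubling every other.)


Luhn sum = 35
35 mod 10 = 5

Invalid (Luhn sum mod 10 = 5)


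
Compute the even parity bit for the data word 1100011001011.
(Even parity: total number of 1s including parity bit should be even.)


Number of 1s in data: 7
Parity bit: 1

1


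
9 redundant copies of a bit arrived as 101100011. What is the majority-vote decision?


Ones: 5 out of 9
Threshold: 5

1 (5/9 voted 1)


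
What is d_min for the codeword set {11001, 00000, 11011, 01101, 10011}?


Comparing all pairs, minimum distance: 1
Can detect 0 errors, correct 0 errors

1


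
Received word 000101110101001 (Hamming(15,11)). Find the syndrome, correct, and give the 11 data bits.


Syndrome = 4: error at position 4

Data: 00110101001 (corrected bit 4)


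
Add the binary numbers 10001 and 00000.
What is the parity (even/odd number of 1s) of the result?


10001 = 17
00000 = 0
Sum = 17 = 10001
1s count = 2

even parity (2 ones in 10001)


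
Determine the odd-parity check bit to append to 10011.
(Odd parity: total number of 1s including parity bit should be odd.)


Number of 1s in data: 3
Parity bit: 0

0


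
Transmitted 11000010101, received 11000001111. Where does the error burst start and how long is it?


XOR: 00000011010

Burst at position 6, length 4


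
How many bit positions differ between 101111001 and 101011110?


XOR: 000100111
Count of 1s: 4

4


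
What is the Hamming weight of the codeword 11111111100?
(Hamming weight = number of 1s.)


Counting 1s in 11111111100

9


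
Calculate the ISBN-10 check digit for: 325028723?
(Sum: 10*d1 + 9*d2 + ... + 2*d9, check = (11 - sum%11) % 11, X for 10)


Weighted sum: 180
180 mod 11 = 4

Check digit: 7


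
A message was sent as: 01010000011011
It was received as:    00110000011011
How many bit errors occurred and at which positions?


XOR: 01100000000000

2 error(s) at position(s): 1, 2


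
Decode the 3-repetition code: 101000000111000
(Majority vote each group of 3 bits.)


Groups: 101, 000, 000, 111, 000
Majority votes: 10010

10010


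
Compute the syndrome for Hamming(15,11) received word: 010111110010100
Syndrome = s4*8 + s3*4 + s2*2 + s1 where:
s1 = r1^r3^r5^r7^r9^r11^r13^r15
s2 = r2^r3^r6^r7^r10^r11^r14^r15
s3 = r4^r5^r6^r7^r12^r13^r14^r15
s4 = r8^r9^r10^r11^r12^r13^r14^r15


s1=0, s2=0, s3=1, s4=1

Syndrome = 12 (error at position 12)


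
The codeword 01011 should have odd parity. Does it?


Number of 1s: 3

Yes, parity is correct (3 ones)


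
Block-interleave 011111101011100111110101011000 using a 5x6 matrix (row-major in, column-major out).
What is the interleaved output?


Matrix:
  011111
  101011
  100111
  110101
  011000
Read columns: 011101001111001101101110011110

011101001111001101101110011110


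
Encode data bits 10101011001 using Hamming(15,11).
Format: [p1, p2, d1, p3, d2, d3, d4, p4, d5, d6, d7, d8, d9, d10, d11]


Parity bits: p1=0, p2=0, p3=1, p4=0

001101001011001


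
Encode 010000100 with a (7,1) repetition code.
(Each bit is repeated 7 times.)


Each bit -> 7 copies

000000011111110000000000000000000000000000111111100000000000000


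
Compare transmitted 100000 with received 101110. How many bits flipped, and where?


XOR: 001110

3 error(s) at position(s): 2, 3, 4


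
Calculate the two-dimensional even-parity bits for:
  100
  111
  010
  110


Row parities: 1110
Column parities: 111

Row P: 1110, Col P: 111, Corner: 1


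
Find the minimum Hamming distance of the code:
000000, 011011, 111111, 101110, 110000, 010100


Comparing all pairs, minimum distance: 2
Can detect 1 errors, correct 0 errors

2


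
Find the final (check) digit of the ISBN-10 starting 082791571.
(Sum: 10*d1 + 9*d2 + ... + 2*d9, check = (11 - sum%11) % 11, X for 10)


Weighted sum: 239
239 mod 11 = 8

Check digit: 3


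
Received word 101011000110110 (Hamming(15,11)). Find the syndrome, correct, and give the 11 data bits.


Syndrome = 3: error at position 3

Data: 01100110110 (corrected bit 3)


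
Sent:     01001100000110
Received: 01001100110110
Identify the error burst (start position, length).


XOR: 00000000110000

Burst at position 8, length 2


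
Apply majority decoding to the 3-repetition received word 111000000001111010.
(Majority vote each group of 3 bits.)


Groups: 111, 000, 000, 001, 111, 010
Majority votes: 100010

100010


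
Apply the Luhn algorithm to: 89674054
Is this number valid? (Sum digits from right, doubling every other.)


Luhn sum = 39
39 mod 10 = 9

Invalid (Luhn sum mod 10 = 9)


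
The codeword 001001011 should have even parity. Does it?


Number of 1s: 4

Yes, parity is correct (4 ones)


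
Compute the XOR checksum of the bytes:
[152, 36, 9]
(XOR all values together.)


XOR chain: 152 ^ 36 ^ 9 = 181

181


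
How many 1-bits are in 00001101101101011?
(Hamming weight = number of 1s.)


Counting 1s in 00001101101101011

9


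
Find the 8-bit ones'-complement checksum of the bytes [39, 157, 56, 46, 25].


Sum = 323 mod 256 = 67
Complement = 188

188


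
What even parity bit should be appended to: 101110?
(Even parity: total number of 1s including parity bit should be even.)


Number of 1s in data: 4
Parity bit: 0

0


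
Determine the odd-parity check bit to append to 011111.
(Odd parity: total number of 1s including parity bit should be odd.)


Number of 1s in data: 5
Parity bit: 0

0


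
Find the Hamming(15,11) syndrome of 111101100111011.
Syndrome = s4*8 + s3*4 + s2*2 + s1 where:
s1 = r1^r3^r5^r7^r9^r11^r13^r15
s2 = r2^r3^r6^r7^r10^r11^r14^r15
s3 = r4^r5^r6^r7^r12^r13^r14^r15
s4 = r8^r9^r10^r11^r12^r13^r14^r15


s1=1, s2=0, s3=0, s4=1

Syndrome = 9 (error at position 9)


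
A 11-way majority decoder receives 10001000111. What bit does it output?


Ones: 5 out of 11
Threshold: 6

0 (5/11 voted 1)


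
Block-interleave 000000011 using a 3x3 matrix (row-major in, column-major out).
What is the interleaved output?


Matrix:
  000
  000
  011
Read columns: 000001001

000001001


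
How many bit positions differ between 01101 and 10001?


XOR: 11100
Count of 1s: 3

3


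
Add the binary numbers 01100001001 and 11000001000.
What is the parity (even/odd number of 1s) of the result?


01100001001 = 777
11000001000 = 1544
Sum = 2321 = 100100010001
1s count = 4

even parity (4 ones in 100100010001)


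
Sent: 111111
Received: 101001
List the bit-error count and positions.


XOR: 010110

3 error(s) at position(s): 1, 3, 4


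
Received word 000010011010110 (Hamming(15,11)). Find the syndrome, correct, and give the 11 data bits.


Syndrome = 12: error at position 12

Data: 01001011110 (corrected bit 12)


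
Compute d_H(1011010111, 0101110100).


XOR: 1110100011
Count of 1s: 6

6


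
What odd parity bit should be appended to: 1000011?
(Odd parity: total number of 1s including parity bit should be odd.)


Number of 1s in data: 3
Parity bit: 0

0


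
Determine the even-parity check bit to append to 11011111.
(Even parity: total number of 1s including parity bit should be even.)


Number of 1s in data: 7
Parity bit: 1

1


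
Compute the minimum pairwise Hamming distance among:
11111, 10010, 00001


Comparing all pairs, minimum distance: 3
Can detect 2 errors, correct 1 errors

3


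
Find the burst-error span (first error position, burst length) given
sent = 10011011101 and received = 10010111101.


XOR: 00001100000

Burst at position 4, length 2


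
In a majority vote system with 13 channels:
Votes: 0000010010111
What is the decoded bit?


Ones: 5 out of 13
Threshold: 7

0 (5/13 voted 1)


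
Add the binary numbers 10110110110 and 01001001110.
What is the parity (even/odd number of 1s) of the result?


10110110110 = 1462
01001001110 = 590
Sum = 2052 = 100000000100
1s count = 2

even parity (2 ones in 100000000100)


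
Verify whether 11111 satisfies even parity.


Number of 1s: 5

No, parity error (5 ones)


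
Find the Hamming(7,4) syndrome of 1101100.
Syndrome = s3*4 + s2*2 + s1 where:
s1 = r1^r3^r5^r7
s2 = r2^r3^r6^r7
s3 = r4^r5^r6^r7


s1=0, s2=1, s3=0

Syndrome = 2 (error at position 2)


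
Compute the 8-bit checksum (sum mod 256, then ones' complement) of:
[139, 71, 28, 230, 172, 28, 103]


Sum = 771 mod 256 = 3
Complement = 252

252


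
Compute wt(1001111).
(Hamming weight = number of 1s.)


Counting 1s in 1001111

5


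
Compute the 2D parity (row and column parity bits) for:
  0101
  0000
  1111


Row parities: 000
Column parities: 1010

Row P: 000, Col P: 1010, Corner: 0


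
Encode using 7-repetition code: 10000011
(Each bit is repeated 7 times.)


Each bit -> 7 copies

11111110000000000000000000000000000000000011111111111111


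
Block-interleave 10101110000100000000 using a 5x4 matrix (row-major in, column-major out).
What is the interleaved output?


Matrix:
  1010
  1110
  0001
  0000
  0000
Read columns: 11000010001100000100

11000010001100000100


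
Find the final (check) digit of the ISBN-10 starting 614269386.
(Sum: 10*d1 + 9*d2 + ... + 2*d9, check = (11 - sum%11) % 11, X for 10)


Weighted sum: 244
244 mod 11 = 2

Check digit: 9


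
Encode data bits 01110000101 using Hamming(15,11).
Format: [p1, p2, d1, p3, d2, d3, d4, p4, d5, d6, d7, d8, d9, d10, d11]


Parity bits: p1=0, p2=1, p3=1, p4=0

010111100000101


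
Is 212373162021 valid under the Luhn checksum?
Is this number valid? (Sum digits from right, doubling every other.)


Luhn sum = 37
37 mod 10 = 7

Invalid (Luhn sum mod 10 = 7)


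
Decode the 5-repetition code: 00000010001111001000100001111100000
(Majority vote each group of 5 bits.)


Groups: 00000, 01000, 11110, 01000, 10000, 11111, 00000
Majority votes: 0010010

0010010


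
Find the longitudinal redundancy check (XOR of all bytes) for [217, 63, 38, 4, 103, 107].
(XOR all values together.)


XOR chain: 217 ^ 63 ^ 38 ^ 4 ^ 103 ^ 107 = 200

200


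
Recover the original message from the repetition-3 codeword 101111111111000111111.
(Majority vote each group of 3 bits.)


Groups: 101, 111, 111, 111, 000, 111, 111
Majority votes: 1111011

1111011


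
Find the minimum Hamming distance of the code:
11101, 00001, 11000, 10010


Comparing all pairs, minimum distance: 2
Can detect 1 errors, correct 0 errors

2


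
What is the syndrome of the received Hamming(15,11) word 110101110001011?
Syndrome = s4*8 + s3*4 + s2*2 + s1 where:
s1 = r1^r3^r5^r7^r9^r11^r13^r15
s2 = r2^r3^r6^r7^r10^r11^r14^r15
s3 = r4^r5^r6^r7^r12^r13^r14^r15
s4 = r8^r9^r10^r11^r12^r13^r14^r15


s1=1, s2=1, s3=0, s4=0

Syndrome = 3 (error at position 3)


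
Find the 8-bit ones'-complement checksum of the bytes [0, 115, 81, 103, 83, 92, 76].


Sum = 550 mod 256 = 38
Complement = 217

217


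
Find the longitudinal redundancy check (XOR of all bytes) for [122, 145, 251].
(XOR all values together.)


XOR chain: 122 ^ 145 ^ 251 = 16

16


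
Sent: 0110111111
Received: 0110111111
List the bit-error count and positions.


XOR: 0000000000

0 errors (received matches sent)


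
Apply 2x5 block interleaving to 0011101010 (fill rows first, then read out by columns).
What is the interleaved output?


Matrix:
  00111
  01010
Read columns: 0001101110

0001101110


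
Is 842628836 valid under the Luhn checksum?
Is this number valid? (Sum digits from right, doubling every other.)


Luhn sum = 50
50 mod 10 = 0

Valid (Luhn sum mod 10 = 0)


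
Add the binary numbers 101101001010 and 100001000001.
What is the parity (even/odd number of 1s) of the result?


101101001010 = 2890
100001000001 = 2113
Sum = 5003 = 1001110001011
1s count = 7

odd parity (7 ones in 1001110001011)


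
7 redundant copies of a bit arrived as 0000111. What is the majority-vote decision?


Ones: 3 out of 7
Threshold: 4

0 (3/7 voted 1)


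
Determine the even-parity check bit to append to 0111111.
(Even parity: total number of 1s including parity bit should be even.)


Number of 1s in data: 6
Parity bit: 0

0


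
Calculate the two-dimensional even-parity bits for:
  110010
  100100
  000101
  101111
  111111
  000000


Row parities: 100100
Column parities: 000011

Row P: 100100, Col P: 000011, Corner: 0


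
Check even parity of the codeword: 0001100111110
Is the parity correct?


Number of 1s: 7

No, parity error (7 ones)


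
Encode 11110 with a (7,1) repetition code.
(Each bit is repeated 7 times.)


Each bit -> 7 copies

11111111111111111111111111110000000


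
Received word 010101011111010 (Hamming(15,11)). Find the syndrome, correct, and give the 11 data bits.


Syndrome = 2: error at position 2

Data: 00101111010 (corrected bit 2)


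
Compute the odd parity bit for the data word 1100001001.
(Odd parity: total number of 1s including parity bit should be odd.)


Number of 1s in data: 4
Parity bit: 1

1


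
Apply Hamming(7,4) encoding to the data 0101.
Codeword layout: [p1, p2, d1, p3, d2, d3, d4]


Parity bits: p1=0, p2=1, p3=0

0100101


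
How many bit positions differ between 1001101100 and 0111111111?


XOR: 1110010011
Count of 1s: 6

6


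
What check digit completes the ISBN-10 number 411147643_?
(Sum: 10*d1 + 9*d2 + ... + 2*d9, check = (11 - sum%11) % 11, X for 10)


Weighted sum: 165
165 mod 11 = 0

Check digit: 0


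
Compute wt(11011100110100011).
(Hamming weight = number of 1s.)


Counting 1s in 11011100110100011

10


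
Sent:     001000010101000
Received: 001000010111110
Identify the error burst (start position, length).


XOR: 000000000010110

Burst at position 10, length 4


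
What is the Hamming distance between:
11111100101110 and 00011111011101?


XOR: 11100011110011
Count of 1s: 9

9


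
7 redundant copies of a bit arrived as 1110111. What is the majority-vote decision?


Ones: 6 out of 7
Threshold: 4

1 (6/7 voted 1)


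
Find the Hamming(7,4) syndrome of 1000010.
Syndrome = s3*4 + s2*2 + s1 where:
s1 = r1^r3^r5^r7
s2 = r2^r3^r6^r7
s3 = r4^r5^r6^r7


s1=1, s2=1, s3=1

Syndrome = 7 (error at position 7)


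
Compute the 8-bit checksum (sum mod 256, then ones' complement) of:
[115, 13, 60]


Sum = 188 mod 256 = 188
Complement = 67

67


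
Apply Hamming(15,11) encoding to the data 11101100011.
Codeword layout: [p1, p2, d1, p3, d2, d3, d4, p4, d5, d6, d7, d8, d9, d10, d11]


Parity bits: p1=0, p2=1, p3=0, p4=0

011011001100011


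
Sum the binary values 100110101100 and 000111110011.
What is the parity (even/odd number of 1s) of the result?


100110101100 = 2476
000111110011 = 499
Sum = 2975 = 101110011111
1s count = 9

odd parity (9 ones in 101110011111)


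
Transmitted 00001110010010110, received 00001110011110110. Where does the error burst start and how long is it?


XOR: 00000000001100000

Burst at position 10, length 2


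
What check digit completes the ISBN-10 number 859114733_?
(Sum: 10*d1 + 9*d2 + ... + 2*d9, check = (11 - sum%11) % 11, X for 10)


Weighted sum: 273
273 mod 11 = 9

Check digit: 2


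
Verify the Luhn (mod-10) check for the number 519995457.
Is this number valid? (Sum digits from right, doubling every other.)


Luhn sum = 47
47 mod 10 = 7

Invalid (Luhn sum mod 10 = 7)


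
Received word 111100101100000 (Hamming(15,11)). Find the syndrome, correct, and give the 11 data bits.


Syndrome = 0: no error detected

Data: 10011100000 (no errors)


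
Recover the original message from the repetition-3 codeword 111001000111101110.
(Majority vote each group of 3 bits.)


Groups: 111, 001, 000, 111, 101, 110
Majority votes: 100111

100111


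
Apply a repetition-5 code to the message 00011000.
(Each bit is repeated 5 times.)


Each bit -> 5 copies

0000000000000001111111111000000000000000


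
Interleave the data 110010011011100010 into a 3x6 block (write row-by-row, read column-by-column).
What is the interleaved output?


Matrix:
  110010
  011011
  100010
Read columns: 101110010000111010

101110010000111010


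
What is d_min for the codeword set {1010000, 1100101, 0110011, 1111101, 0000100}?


Comparing all pairs, minimum distance: 2
Can detect 1 errors, correct 0 errors

2


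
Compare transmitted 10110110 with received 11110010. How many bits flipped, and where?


XOR: 01000100

2 error(s) at position(s): 1, 5


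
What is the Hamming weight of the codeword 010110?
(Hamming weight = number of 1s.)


Counting 1s in 010110

3


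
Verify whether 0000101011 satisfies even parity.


Number of 1s: 4

Yes, parity is correct (4 ones)


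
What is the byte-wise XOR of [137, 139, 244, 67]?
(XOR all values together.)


XOR chain: 137 ^ 139 ^ 244 ^ 67 = 181

181


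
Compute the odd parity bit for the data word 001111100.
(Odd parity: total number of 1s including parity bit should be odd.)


Number of 1s in data: 5
Parity bit: 0

0


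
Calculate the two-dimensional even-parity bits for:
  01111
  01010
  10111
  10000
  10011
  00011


Row parities: 000110
Column parities: 10010

Row P: 000110, Col P: 10010, Corner: 0


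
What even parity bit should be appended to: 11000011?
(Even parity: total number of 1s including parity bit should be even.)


Number of 1s in data: 4
Parity bit: 0

0


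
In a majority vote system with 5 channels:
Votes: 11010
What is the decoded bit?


Ones: 3 out of 5
Threshold: 3

1 (3/5 voted 1)


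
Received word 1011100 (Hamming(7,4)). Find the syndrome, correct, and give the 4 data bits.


Syndrome = 3: error at position 3

Data: 0100 (corrected bit 3)


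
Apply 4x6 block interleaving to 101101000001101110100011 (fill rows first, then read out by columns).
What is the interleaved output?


Matrix:
  101101
  000001
  101110
  100011
Read columns: 101100001010101000111101

101100001010101000111101


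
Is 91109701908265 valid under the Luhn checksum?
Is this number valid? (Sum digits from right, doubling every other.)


Luhn sum = 55
55 mod 10 = 5

Invalid (Luhn sum mod 10 = 5)


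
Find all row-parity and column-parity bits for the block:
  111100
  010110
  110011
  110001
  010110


Row parities: 01011
Column parities: 111110

Row P: 01011, Col P: 111110, Corner: 1


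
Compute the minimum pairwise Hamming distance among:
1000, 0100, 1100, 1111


Comparing all pairs, minimum distance: 1
Can detect 0 errors, correct 0 errors

1


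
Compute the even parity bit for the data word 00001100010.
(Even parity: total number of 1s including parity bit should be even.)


Number of 1s in data: 3
Parity bit: 1

1


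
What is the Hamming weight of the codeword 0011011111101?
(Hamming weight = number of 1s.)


Counting 1s in 0011011111101

9


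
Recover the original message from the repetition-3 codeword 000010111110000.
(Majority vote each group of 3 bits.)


Groups: 000, 010, 111, 110, 000
Majority votes: 00110

00110


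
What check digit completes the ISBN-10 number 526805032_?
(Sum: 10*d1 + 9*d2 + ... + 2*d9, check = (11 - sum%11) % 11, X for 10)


Weighted sum: 210
210 mod 11 = 1

Check digit: X


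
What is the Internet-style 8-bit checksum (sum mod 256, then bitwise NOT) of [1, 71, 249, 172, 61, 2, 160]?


Sum = 716 mod 256 = 204
Complement = 51

51


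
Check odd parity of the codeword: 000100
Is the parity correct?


Number of 1s: 1

Yes, parity is correct (1 ones)


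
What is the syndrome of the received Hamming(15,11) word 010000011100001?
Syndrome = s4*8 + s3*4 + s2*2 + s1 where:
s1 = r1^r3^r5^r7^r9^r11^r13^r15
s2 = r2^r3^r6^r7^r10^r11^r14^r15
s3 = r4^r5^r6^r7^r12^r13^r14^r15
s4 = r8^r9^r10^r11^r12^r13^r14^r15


s1=0, s2=1, s3=1, s4=0

Syndrome = 6 (error at position 6)


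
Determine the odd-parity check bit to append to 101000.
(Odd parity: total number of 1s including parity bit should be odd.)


Number of 1s in data: 2
Parity bit: 1

1


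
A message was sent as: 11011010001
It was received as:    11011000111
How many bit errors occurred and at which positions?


XOR: 00000010110

3 error(s) at position(s): 6, 8, 9


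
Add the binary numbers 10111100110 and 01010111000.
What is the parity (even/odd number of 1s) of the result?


10111100110 = 1510
01010111000 = 696
Sum = 2206 = 100010011110
1s count = 6

even parity (6 ones in 100010011110)


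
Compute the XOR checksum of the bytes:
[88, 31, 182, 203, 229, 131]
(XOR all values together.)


XOR chain: 88 ^ 31 ^ 182 ^ 203 ^ 229 ^ 131 = 92

92


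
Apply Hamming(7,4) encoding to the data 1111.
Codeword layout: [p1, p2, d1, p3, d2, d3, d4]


Parity bits: p1=1, p2=1, p3=1

1111111


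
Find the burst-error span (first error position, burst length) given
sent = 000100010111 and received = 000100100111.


XOR: 000000110000

Burst at position 6, length 2


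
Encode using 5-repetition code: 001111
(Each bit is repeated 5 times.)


Each bit -> 5 copies

000000000011111111111111111111


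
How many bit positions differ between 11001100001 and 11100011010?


XOR: 00101111011
Count of 1s: 7

7


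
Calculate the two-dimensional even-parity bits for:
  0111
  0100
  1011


Row parities: 111
Column parities: 1000

Row P: 111, Col P: 1000, Corner: 1


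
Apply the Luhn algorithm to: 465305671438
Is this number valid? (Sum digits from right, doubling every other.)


Luhn sum = 53
53 mod 10 = 3

Invalid (Luhn sum mod 10 = 3)


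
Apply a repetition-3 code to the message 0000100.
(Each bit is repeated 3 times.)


Each bit -> 3 copies

000000000000111000000


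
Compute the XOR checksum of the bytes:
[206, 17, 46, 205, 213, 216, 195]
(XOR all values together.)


XOR chain: 206 ^ 17 ^ 46 ^ 205 ^ 213 ^ 216 ^ 195 = 242

242


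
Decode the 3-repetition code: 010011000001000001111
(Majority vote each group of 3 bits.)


Groups: 010, 011, 000, 001, 000, 001, 111
Majority votes: 0100001

0100001


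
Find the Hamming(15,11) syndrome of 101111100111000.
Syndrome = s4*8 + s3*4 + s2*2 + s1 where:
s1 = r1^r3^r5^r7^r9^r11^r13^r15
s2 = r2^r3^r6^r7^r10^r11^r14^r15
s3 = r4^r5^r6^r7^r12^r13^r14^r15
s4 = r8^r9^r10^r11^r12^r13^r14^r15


s1=1, s2=1, s3=1, s4=1

Syndrome = 15 (error at position 15)


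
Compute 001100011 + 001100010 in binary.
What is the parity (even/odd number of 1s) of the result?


001100011 = 99
001100010 = 98
Sum = 197 = 11000101
1s count = 4

even parity (4 ones in 11000101)


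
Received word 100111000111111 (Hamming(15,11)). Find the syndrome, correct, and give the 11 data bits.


Syndrome = 7: error at position 7

Data: 01110111111 (corrected bit 7)


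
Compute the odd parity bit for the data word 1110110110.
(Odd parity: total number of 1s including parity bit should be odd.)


Number of 1s in data: 7
Parity bit: 0

0


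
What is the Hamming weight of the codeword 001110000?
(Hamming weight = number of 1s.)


Counting 1s in 001110000

3


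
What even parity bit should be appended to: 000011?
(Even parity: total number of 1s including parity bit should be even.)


Number of 1s in data: 2
Parity bit: 0

0


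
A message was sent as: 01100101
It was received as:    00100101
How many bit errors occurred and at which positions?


XOR: 01000000

1 error(s) at position(s): 1


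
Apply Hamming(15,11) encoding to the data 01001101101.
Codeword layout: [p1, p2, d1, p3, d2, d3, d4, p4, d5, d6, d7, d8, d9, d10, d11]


Parity bits: p1=0, p2=0, p3=0, p4=1

000010011101101


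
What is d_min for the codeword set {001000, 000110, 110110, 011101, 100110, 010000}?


Comparing all pairs, minimum distance: 1
Can detect 0 errors, correct 0 errors

1


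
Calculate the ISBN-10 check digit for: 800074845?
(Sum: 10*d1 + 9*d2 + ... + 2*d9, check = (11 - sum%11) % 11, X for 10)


Weighted sum: 196
196 mod 11 = 9

Check digit: 2


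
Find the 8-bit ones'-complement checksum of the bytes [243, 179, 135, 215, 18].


Sum = 790 mod 256 = 22
Complement = 233

233


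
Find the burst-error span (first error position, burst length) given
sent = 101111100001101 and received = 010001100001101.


XOR: 111110000000000

Burst at position 0, length 5


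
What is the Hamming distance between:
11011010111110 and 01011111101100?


XOR: 10000101010010
Count of 1s: 5

5


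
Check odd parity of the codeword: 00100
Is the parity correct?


Number of 1s: 1

Yes, parity is correct (1 ones)


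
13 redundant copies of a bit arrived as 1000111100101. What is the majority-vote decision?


Ones: 7 out of 13
Threshold: 7

1 (7/13 voted 1)


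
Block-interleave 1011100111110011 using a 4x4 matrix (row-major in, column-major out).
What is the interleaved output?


Matrix:
  1011
  1001
  1111
  0011
Read columns: 1110001010111111

1110001010111111


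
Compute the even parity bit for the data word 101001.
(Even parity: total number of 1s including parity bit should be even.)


Number of 1s in data: 3
Parity bit: 1

1


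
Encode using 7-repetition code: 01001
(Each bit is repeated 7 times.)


Each bit -> 7 copies

00000001111111000000000000001111111


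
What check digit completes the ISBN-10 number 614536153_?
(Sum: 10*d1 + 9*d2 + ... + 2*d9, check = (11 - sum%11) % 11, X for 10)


Weighted sum: 209
209 mod 11 = 0

Check digit: 0


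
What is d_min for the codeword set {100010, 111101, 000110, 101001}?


Comparing all pairs, minimum distance: 2
Can detect 1 errors, correct 0 errors

2


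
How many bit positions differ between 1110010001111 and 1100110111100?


XOR: 0010100110011
Count of 1s: 6

6


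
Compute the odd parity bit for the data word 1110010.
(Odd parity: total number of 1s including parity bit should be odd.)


Number of 1s in data: 4
Parity bit: 1

1


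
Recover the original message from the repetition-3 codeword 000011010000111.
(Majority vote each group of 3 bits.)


Groups: 000, 011, 010, 000, 111
Majority votes: 01001

01001


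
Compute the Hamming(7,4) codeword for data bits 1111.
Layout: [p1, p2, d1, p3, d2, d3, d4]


Parity bits: p1=1, p2=1, p3=1

1111111


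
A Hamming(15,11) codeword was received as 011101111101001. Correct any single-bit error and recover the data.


Syndrome = 12: error at position 12

Data: 10111100001 (corrected bit 12)


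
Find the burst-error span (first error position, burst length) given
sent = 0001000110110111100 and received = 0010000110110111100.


XOR: 0011000000000000000

Burst at position 2, length 2


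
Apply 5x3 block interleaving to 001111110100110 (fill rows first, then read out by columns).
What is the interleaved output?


Matrix:
  001
  111
  110
  100
  110
Read columns: 011110110111000

011110110111000


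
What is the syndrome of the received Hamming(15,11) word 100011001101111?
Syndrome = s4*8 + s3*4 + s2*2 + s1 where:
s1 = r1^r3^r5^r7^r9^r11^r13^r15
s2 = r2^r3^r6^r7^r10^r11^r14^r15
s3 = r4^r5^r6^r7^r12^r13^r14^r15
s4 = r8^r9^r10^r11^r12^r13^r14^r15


s1=1, s2=0, s3=0, s4=0

Syndrome = 1 (error at position 1)
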